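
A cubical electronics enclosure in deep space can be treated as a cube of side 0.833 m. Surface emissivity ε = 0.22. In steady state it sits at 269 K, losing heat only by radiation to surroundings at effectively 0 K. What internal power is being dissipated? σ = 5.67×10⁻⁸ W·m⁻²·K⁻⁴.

Steady state: P = εσA T⁴.
A = 6L² = 4.163 m²; T⁴ = (269)⁴ = 5.236×10⁹ K⁴.
P = 0.22 × 5.67×10⁻⁸ × 4.163 × 5.236×10⁹.

P ≈ 272 W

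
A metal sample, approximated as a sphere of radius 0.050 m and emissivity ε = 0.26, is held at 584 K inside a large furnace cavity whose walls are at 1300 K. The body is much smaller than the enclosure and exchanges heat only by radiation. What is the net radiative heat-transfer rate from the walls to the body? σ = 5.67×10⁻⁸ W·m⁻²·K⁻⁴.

P_net ≈ 1270 W

For a small grey body in a large enclosure: P_net = εσA(T_body⁴ − T_wall⁴).
A = 4πr² = 0.03142 m²; T_body⁴ − T_wall⁴ = 1.163×10¹¹ − 2.856×10¹² = -2.740×10¹² K⁴.
|P_net| = 0.26·5.67×10⁻⁸·0.03142·2.740×10¹².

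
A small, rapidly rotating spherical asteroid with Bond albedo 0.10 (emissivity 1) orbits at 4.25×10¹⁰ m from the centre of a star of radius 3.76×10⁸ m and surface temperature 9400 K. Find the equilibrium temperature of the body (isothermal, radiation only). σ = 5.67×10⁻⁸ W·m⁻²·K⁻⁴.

T ≈ 609 K

The star's surface emits σT_*⁴; at distance d the flux is S = σT_*⁴(R_*/d)².
S = 5.67×10⁻⁸·(9400)⁴·(3.76×10⁸/4.25×10¹⁰)² = 34650 W/m².
For an isothermal sphere T⁴ = (1−a)S/(4σ) = 1.375×10¹¹ K⁴.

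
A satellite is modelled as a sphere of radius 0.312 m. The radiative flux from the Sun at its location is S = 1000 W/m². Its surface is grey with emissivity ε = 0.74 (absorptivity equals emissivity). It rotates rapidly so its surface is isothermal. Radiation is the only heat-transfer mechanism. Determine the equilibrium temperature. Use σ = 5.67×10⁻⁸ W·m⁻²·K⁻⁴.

T ≈ 258 K

At equilibrium, absorbed power = emitted power.
Absorbing cross-section = πr² = 0.3058 m²; emitting surface = 4πr² = 1.223 m² (ratio 4).
εS·A_cross = εσ·A_surf·T⁴  ⇒  T⁴ = S/(4σ)   (ε cancels).
T⁴ = 1000/(4·5.67×10⁻⁸) = 4.409×10⁹ K⁴.
T = (4.409×10⁹)^(1/4).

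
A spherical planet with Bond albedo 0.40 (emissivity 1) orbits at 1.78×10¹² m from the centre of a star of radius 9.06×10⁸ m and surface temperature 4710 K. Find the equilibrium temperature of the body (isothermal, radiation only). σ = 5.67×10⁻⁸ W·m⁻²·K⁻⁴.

T ≈ 66.1 K

The star's surface emits σT_*⁴; at distance d the flux is S = σT_*⁴(R_*/d)².
S = 5.67×10⁻⁸·(4710)⁴·(9.06×10⁸/1.78×10¹²)² = 7.229 W/m².
For an isothermal sphere T⁴ = (1−a)S/(4σ) = 1.912×10⁷ K⁴.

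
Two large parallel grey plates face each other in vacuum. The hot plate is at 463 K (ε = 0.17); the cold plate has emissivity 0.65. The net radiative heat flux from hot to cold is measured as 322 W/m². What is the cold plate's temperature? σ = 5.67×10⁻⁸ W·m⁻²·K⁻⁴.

T₂ ≈ 312 K

q = σ(T₁⁴ − T₂⁴)/(1/ε₁ + 1/ε₂ − 1); denominator = 6.421.
T₂⁴ = T₁⁴ − q·(1/ε₁+1/ε₂−1)/σ = 4.595×10¹⁰ − 322·6.421/5.67×10⁻⁸
    = 9.490×10⁹ K⁴.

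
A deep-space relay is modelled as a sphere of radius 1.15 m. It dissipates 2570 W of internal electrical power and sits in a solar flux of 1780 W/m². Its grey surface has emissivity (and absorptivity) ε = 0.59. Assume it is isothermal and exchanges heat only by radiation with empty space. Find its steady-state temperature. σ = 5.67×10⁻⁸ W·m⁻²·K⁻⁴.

T ≈ 334 K

At steady state, absorbed solar power + internal power = radiated power.
Absorbed: α·S·A_cross = 0.59·1780·4.155 = 4363 W (cross-section πr²).
Total input = 4363 + 2570 = 6933 W.
Radiated: εσ·A_surf·T⁴ with A_surf = 4πr² = 16.62 m².
T⁴ = 6933/(0.59·5.67×10⁻⁸·16.62) = 1.247×10¹⁰ K⁴.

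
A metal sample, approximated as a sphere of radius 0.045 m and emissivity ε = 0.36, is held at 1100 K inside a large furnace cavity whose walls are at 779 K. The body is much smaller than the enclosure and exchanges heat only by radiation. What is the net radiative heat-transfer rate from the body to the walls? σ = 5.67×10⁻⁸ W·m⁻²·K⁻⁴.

For a small grey body in a large enclosure: P_net = εσA(T_body⁴ − T_wall⁴).
A = 4πr² = 0.02545 m²; T_body⁴ − T_wall⁴ = 1.464×10¹² − 3.683×10¹¹ = 1.096×10¹² K⁴.
|P_net| = 0.36·5.67×10⁻⁸·0.02545·1.096×10¹².

P_net ≈ 569 W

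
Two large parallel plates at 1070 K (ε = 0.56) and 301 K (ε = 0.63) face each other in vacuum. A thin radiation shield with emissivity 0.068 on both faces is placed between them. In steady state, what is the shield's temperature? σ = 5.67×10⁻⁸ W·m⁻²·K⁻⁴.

T_s ≈ 900 K

In steady state the net flux on the hot side equals that on the cold side.
σ(T₁⁴−T_s⁴)/D₁ = σ(T_s⁴−T₂⁴)/D₂, with D₁ = 1/ε₁+1/ε_s−1 = 15.49, D₂ = 1/ε_s+1/ε₂−1 = 15.29.
Solve for T_s⁴: T_s⁴ = (D₂·T₁⁴ + D₁·T₂⁴)/(D₁+D₂) = 6.553×10¹¹ K⁴.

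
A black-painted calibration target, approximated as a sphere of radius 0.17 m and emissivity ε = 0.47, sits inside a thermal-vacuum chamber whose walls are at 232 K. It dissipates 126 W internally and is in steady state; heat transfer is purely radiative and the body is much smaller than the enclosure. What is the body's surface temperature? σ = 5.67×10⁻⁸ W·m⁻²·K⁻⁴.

T ≈ 355 K

For a small grey body in a large enclosure, net radiated power = εσA(T⁴ − T_w⁴).
Steady state: P = εσA(T⁴ − T_w⁴) with A = 4πr² = 0.3632 m².
T⁴ = P/(εσA) + T_w⁴ = 126/(0.47·5.67×10⁻⁸·0.3632) + (232)⁴
    = 1.302×10¹⁰ + 2.897×10⁹ = 1.592×10¹⁰ K⁴.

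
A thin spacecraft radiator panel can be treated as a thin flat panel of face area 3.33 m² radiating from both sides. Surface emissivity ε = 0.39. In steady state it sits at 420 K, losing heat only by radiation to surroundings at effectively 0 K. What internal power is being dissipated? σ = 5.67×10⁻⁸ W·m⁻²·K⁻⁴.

P ≈ 4580 W

Steady state: P = εσA T⁴.
A = 2·3.33 = 6.660 m²; T⁴ = (420)⁴ = 3.112×10¹⁰ K⁴.
P = 0.39 × 5.67×10⁻⁸ × 6.660 × 3.112×10¹⁰.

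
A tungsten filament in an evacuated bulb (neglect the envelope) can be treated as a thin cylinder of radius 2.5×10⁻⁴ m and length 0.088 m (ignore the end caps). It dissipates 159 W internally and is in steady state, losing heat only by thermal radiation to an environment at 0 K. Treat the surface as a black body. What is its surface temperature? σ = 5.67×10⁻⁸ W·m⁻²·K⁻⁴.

Steady state: internal power = radiated power, P = εσA T⁴.
Radiating area A = 2πrL = 1.382×10⁻⁴ m².
T⁴ = P/(εσA) = 159/(1.0·5.67×10⁻⁸·1.382×10⁻⁴) = 2.029×10¹³ K⁴.
T = (2.029×10¹³)^(1/4).

T ≈ 2120 K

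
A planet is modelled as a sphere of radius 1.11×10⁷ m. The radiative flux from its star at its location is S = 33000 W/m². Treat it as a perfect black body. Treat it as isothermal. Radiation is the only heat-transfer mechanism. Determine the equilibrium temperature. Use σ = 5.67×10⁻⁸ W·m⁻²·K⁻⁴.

At equilibrium, absorbed power = emitted power.
Absorbing cross-section = πr² = 3.871×10¹⁴ m²; emitting surface = 4πr² = 1.548×10¹⁵ m² (ratio 4).
S·A_cross = εσ·A_surf·T⁴  ⇒  T⁴ = S/(4σ).
T⁴ = 1.00·33000/(4·5.67×10⁻⁸) = 1.455×10¹¹ K⁴.
T = (1.455×10¹¹)^(1/4).

T ≈ 618 K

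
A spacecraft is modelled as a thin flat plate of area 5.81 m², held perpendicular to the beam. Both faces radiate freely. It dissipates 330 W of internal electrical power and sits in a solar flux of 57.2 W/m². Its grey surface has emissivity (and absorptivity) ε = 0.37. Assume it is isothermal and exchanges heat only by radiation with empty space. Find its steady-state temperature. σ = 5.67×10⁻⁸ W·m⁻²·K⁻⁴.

At steady state, absorbed solar power + internal power = radiated power.
Absorbed: α·S·A_cross = 0.37·57.2·5.810 = 123.0 W (cross-section A).
Total input = 123.0 + 330 = 453.0 W.
Radiated: εσ·A_surf·T⁴ with A_surf = 2A = 11.62 m².
T⁴ = 453.0/(0.37·5.67×10⁻⁸·11.62) = 1.858×10⁹ K⁴.

T ≈ 208 K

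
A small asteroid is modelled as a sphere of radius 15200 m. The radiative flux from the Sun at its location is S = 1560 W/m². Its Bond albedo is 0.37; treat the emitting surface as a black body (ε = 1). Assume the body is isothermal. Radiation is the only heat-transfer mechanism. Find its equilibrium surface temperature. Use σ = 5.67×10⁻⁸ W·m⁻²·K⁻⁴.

T ≈ 257 K

At equilibrium, absorbed power = emitted power.
Absorbing cross-section = πr² = 7.258×10⁸ m²; emitting surface = 4πr² = 2.903×10⁹ m² (ratio 4).
(1−a)S·A_cross = εσ·A_surf·T⁴  ⇒  T⁴ = (1−a)S/(4σ).
T⁴ = 0.630·1560/(4·5.67×10⁻⁸) = 4.333×10⁹ K⁴.
T = (4.333×10⁹)^(1/4).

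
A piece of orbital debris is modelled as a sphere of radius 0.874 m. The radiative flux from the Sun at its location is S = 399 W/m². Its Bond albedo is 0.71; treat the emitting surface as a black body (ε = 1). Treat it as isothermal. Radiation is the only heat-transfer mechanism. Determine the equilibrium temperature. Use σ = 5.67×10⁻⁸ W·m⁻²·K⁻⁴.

T ≈ 150 K

At equilibrium, absorbed power = emitted power.
Absorbing cross-section = πr² = 2.400 m²; emitting surface = 4πr² = 9.599 m² (ratio 4).
(1−a)S·A_cross = εσ·A_surf·T⁴  ⇒  T⁴ = (1−a)S/(4σ).
T⁴ = 0.290·399/(4·5.67×10⁻⁸) = 5.102×10⁸ K⁴.
T = (5.102×10⁸)^(1/4).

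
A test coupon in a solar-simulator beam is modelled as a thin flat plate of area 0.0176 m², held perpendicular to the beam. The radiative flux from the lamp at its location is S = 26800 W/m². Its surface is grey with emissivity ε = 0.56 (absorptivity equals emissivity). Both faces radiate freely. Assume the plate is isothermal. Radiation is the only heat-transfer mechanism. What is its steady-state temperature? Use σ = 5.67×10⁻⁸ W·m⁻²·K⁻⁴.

At equilibrium, absorbed power = emitted power.
Absorbing cross-section = A = 0.01760 m²; emitting surface = 2A = 0.03520 m² (ratio 2).
εS·A_cross = εσ·A_surf·T⁴  ⇒  T⁴ = S/(2σ)   (ε cancels).
T⁴ = 26800/(2·5.67×10⁻⁸) = 2.363×10¹¹ K⁴.
T = (2.363×10¹¹)^(1/4).

T ≈ 697 K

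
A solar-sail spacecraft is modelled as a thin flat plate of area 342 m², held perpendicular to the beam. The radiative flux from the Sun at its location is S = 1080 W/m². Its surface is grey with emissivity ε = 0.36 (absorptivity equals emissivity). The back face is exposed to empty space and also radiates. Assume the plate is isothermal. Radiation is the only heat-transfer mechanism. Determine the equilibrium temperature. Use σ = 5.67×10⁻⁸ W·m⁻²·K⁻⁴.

At equilibrium, absorbed power = emitted power.
Absorbing cross-section = A = 342.0 m²; emitting surface = 2A = 684.0 m² (ratio 2).
εS·A_cross = εσ·A_surf·T⁴  ⇒  T⁴ = S/(2σ)   (ε cancels).
T⁴ = 1080/(2·5.67×10⁻⁸) = 9.524×10⁹ K⁴.
T = (9.524×10⁹)^(1/4).

T ≈ 312 K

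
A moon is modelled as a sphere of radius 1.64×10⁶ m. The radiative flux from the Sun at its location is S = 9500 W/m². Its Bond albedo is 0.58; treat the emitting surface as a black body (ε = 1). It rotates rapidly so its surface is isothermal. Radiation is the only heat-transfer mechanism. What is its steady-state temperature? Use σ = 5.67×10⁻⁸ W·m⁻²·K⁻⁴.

T ≈ 364 K

At equilibrium, absorbed power = emitted power.
Absorbing cross-section = πr² = 8.450×10¹² m²; emitting surface = 4πr² = 3.380×10¹³ m² (ratio 4).
(1−a)S·A_cross = εσ·A_surf·T⁴  ⇒  T⁴ = (1−a)S/(4σ).
T⁴ = 0.420·9500/(4·5.67×10⁻⁸) = 1.759×10¹⁰ K⁴.
T = (1.759×10¹⁰)^(1/4).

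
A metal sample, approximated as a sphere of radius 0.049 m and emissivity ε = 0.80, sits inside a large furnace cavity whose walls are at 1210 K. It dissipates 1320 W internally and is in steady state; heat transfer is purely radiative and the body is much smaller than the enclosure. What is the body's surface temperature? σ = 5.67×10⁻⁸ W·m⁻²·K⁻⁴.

T ≈ 1330 K

For a small grey body in a large enclosure, net radiated power = εσA(T⁴ − T_w⁴).
Steady state: P = εσA(T⁴ − T_w⁴) with A = 4πr² = 0.03017 m².
T⁴ = P/(εσA) + T_w⁴ = 1320/(0.80·5.67×10⁻⁸·0.03017) + (1210)⁴
    = 9.645×10¹¹ + 2.144×10¹² = 3.108×10¹² K⁴.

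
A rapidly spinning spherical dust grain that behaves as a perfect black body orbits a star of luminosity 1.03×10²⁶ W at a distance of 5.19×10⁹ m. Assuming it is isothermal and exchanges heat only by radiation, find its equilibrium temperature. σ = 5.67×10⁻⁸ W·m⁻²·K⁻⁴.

First find the stellar flux at distance d: S = L/(4πd²) = 1.03×10²⁶/(4π·(5.19×10⁹)²) = 3.043×10⁵ W/m².
For an isothermal sphere, absorbed (1−a)S·πr² = emitted σ·4πr²·T⁴, so T⁴ = (1−a)S/(4σ).
T⁴ = 1.00·3.043×10⁵/(4·5.67×10⁻⁸) = 1.342×10¹² K⁴.

T ≈ 1080 K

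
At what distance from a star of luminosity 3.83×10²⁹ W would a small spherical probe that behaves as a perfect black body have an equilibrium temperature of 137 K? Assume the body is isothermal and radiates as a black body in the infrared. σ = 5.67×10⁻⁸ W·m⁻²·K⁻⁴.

d ≈ 1.95×10¹³ m

For an isothermal black-emitting sphere, (1−a)S·πr² = σ·4πr²·T⁴ ⇒ S = 4σT⁴/(1−a).
S = 4·5.67×10⁻⁸·(137)⁴/1.00 = 79.90 W/m².
Flux falls as S = L/(4πd²), so d = √(L/(4πS)) = √(3.83×10²⁹/(4π·79.90)).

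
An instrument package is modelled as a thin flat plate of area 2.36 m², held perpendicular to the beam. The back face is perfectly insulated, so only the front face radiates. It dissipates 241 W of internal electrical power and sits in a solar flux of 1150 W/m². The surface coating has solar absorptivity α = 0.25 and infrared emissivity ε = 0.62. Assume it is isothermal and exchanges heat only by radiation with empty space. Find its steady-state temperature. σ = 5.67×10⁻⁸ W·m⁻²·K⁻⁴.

T ≈ 324 K

At steady state, absorbed solar power + internal power = radiated power.
Absorbed: α·S·A_cross = 0.25·1150·2.360 = 678.5 W (cross-section A).
Total input = 678.5 + 241 = 919.5 W.
Radiated: εσ·A_surf·T⁴ with A_surf = A = 2.360 m².
T⁴ = 919.5/(0.62·5.67×10⁻⁸·2.360) = 1.108×10¹⁰ K⁴.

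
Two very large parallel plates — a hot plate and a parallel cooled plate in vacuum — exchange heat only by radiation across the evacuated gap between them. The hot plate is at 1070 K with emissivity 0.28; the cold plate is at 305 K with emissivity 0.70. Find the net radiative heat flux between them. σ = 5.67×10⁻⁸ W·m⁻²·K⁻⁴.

For two infinite grey parallel plates, q = σ(T₁⁴ − T₂⁴)/(1/ε₁ + 1/ε₂ − 1).
T₁⁴ − T₂⁴ = 1.311×10¹² − 8.654×10⁹ = 1.302×10¹² K⁴.
1/ε₁ + 1/ε₂ − 1 = 3.571 + 1.429 − 1 = 4.000.
q = 5.67×10⁻⁸ × 1.302×10¹² / 4.000.

q ≈ 18500 W/m²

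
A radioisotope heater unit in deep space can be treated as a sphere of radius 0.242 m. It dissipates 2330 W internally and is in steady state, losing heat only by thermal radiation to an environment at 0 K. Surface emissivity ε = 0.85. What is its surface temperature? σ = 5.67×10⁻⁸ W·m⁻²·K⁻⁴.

Steady state: internal power = radiated power, P = εσA T⁴.
Radiating area A = 4πr² = 0.7359 m².
T⁴ = P/(εσA) = 2330/(0.85·5.67×10⁻⁸·0.7359) = 6.569×10¹⁰ K⁴.
T = (6.569×10¹⁰)^(1/4).

T ≈ 506 K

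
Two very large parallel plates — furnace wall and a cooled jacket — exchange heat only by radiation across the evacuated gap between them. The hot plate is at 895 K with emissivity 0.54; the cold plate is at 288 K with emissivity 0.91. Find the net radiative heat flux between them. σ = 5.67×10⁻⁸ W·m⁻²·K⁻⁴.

For two infinite grey parallel plates, q = σ(T₁⁴ − T₂⁴)/(1/ε₁ + 1/ε₂ − 1).
T₁⁴ − T₂⁴ = 6.416×10¹¹ − 6.880×10⁹ = 6.348×10¹¹ K⁴.
1/ε₁ + 1/ε₂ − 1 = 1.852 + 1.099 − 1 = 1.951.
q = 5.67×10⁻⁸ × 6.348×10¹¹ / 1.951.

q ≈ 18400 W/m²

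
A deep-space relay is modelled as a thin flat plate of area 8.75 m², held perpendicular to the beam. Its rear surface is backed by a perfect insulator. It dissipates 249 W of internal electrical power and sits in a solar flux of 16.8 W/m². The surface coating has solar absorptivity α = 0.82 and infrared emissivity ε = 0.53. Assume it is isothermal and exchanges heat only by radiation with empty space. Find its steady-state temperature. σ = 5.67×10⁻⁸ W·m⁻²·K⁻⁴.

T ≈ 194 K

At steady state, absorbed solar power + internal power = radiated power.
Absorbed: α·S·A_cross = 0.82·16.8·8.750 = 120.5 W (cross-section A).
Total input = 120.5 + 249 = 369.5 W.
Radiated: εσ·A_surf·T⁴ with A_surf = A = 8.750 m².
T⁴ = 369.5/(0.53·5.67×10⁻⁸·8.750) = 1.405×10⁹ K⁴.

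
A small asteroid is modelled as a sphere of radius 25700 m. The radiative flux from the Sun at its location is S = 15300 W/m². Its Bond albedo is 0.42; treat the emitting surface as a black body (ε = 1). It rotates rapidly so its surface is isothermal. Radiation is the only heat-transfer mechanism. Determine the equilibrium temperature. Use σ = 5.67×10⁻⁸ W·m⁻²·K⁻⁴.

At equilibrium, absorbed power = emitted power.
Absorbing cross-section = πr² = 2.075×10⁹ m²; emitting surface = 4πr² = 8.300×10⁹ m² (ratio 4).
(1−a)S·A_cross = εσ·A_surf·T⁴  ⇒  T⁴ = (1−a)S/(4σ).
T⁴ = 0.580·15300/(4·5.67×10⁻⁸) = 3.913×10¹⁰ K⁴.
T = (3.913×10¹⁰)^(1/4).

T ≈ 445 K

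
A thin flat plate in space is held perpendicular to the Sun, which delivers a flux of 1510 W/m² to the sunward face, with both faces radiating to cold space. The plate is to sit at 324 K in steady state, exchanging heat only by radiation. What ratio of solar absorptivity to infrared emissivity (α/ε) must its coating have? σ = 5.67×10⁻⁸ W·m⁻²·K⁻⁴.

α/ε ≈ 0.828

Balance: αS·A = εσ·2A·T⁴ ⇒ α/ε = 2σT⁴/S.
α/ε = 2·5.67×10⁻⁸·(324)⁴/1510 = 2·5.67×10⁻⁸·1.102×10¹⁰/1510.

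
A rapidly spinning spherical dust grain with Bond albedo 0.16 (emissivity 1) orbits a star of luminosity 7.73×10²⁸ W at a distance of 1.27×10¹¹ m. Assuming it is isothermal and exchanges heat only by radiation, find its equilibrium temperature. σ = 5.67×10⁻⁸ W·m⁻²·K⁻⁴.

T ≈ 1090 K

First find the stellar flux at distance d: S = L/(4πd²) = 7.73×10²⁸/(4π·(1.27×10¹¹)²) = 3.814×10⁵ W/m².
For an isothermal sphere, absorbed (1−a)S·πr² = emitted σ·4πr²·T⁴, so T⁴ = (1−a)S/(4σ).
T⁴ = 0.840·3.814×10⁵/(4·5.67×10⁻⁸) = 1.413×10¹² K⁴.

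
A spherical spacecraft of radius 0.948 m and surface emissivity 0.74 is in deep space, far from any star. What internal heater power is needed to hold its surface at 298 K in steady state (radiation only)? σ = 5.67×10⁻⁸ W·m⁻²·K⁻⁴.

P ≈ 3740 W

P = εσ·4πr²·T⁴.
4πr² = 11.29 m²; T⁴ = 7.886×10⁹ K⁴.
P = 0.74·5.67×10⁻⁸·11.29·7.886×10⁹.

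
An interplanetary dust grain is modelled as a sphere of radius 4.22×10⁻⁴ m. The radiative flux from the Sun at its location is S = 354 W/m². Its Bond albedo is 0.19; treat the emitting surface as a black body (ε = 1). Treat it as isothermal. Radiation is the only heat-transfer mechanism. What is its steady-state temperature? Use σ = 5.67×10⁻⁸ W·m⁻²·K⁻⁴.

T ≈ 189 K

At equilibrium, absorbed power = emitted power.
Absorbing cross-section = πr² = 5.595×10⁻⁷ m²; emitting surface = 4πr² = 2.238×10⁻⁶ m² (ratio 4).
(1−a)S·A_cross = εσ·A_surf·T⁴  ⇒  T⁴ = (1−a)S/(4σ).
T⁴ = 0.810·354/(4·5.67×10⁻⁸) = 1.264×10⁹ K⁴.
T = (1.264×10⁹)^(1/4).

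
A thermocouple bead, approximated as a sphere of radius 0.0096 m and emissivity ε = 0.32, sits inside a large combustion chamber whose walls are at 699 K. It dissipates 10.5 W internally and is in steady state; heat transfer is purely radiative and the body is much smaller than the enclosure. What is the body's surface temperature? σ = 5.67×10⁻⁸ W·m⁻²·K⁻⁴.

T ≈ 927 K

For a small grey body in a large enclosure, net radiated power = εσA(T⁴ − T_w⁴).
Steady state: P = εσA(T⁴ − T_w⁴) with A = 4πr² = 0.001158 m².
T⁴ = P/(εσA) + T_w⁴ = 10.5/(0.32·5.67×10⁻⁸·0.001158) + (699)⁴
    = 4.997×10¹¹ + 2.387×10¹¹ = 7.384×10¹¹ K⁴.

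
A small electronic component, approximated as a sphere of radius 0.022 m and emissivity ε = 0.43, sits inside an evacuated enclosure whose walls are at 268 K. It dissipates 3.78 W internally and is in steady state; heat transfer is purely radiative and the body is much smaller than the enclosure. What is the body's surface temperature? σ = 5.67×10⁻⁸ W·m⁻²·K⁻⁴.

For a small grey body in a large enclosure, net radiated power = εσA(T⁴ − T_w⁴).
Steady state: P = εσA(T⁴ − T_w⁴) with A = 4πr² = 0.006082 m².
T⁴ = P/(εσA) + T_w⁴ = 3.78/(0.43·5.67×10⁻⁸·0.006082) + (268)⁴
    = 2.549×10¹⁰ + 5.159×10⁹ = 3.065×10¹⁰ K⁴.

T ≈ 418 K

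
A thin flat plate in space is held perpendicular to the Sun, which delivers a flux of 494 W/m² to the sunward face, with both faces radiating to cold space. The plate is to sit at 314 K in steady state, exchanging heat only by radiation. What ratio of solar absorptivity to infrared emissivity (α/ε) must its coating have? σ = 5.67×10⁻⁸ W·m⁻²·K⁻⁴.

Balance: αS·A = εσ·2A·T⁴ ⇒ α/ε = 2σT⁴/S.
α/ε = 2·5.67×10⁻⁸·(314)⁴/494 = 2·5.67×10⁻⁸·9.721×10⁹/494.

α/ε ≈ 2.23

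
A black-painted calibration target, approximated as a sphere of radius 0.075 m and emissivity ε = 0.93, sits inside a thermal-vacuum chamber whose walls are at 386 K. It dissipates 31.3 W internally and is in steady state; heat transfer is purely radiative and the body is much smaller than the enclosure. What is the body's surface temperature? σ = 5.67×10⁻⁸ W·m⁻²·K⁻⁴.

For a small grey body in a large enclosure, net radiated power = εσA(T⁴ − T_w⁴).
Steady state: P = εσA(T⁴ − T_w⁴) with A = 4πr² = 0.07069 m².
T⁴ = P/(εσA) + T_w⁴ = 31.3/(0.93·5.67×10⁻⁸·0.07069) + (386)⁴
    = 8.397×10⁹ + 2.220×10¹⁰ = 3.060×10¹⁰ K⁴.

T ≈ 418 K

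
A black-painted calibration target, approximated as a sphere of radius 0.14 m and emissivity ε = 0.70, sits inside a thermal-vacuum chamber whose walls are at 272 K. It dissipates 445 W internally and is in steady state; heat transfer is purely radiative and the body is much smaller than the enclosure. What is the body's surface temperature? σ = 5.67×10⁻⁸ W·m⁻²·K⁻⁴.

For a small grey body in a large enclosure, net radiated power = εσA(T⁴ − T_w⁴).
Steady state: P = εσA(T⁴ − T_w⁴) with A = 4πr² = 0.2463 m².
T⁴ = P/(εσA) + T_w⁴ = 445/(0.70·5.67×10⁻⁸·0.2463) + (272)⁴
    = 4.552×10¹⁰ + 5.474×10⁹ = 5.099×10¹⁰ K⁴.

T ≈ 475 K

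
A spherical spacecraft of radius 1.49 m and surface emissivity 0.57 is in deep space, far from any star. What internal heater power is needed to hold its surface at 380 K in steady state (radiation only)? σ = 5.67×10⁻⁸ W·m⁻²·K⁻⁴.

P ≈ 18800 W

P = εσ·4πr²·T⁴.
4πr² = 27.90 m²; T⁴ = 2.085×10¹⁰ K⁴.
P = 0.57·5.67×10⁻⁸·27.90·2.085×10¹⁰.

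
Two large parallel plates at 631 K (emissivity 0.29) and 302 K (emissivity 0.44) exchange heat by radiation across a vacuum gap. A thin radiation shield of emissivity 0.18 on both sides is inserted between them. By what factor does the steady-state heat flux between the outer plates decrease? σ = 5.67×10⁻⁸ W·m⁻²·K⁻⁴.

factor ≈ 3.14

Without shield: q₀ = σΔ(T⁴)/(1/ε₁+1/ε₂−1) with denominator 4.721.
With shield the two gaps are in series; the resistances add: (1/ε₁+1/ε_s−1)+(1/ε_s+1/ε₂−1) = 8.004+6.828 = 14.83.
Heat-flux ratio q₀/q = 14.83/4.721.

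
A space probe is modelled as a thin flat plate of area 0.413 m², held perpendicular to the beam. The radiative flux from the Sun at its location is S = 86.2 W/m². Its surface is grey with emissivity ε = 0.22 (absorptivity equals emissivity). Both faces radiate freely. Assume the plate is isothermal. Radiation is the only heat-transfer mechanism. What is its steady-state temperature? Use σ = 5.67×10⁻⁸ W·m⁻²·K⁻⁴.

At equilibrium, absorbed power = emitted power.
Absorbing cross-section = A = 0.4130 m²; emitting surface = 2A = 0.8260 m² (ratio 2).
εS·A_cross = εσ·A_surf·T⁴  ⇒  T⁴ = S/(2σ)   (ε cancels).
T⁴ = 86.2/(2·5.67×10⁻⁸) = 7.601×10⁸ K⁴.
T = (7.601×10⁸)^(1/4).

T ≈ 166 K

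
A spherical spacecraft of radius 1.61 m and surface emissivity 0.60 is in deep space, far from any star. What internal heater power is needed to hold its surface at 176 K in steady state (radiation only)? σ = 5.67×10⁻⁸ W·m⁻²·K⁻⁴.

P = εσ·4πr²·T⁴.
4πr² = 32.57 m²; T⁴ = 9.595×10⁸ K⁴.
P = 0.60·5.67×10⁻⁸·32.57·9.595×10⁸.

P ≈ 1060 W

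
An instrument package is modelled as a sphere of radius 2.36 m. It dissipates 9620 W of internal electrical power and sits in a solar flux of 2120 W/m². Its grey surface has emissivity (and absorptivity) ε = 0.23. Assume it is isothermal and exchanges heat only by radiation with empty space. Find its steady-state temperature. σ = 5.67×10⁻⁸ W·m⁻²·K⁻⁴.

At steady state, absorbed solar power + internal power = radiated power.
Absorbed: α·S·A_cross = 0.23·2120·17.50 = 8532 W (cross-section πr²).
Total input = 8532 + 9620 = 18150 W.
Radiated: εσ·A_surf·T⁴ with A_surf = 4πr² = 69.99 m².
T⁴ = 18150/(0.23·5.67×10⁻⁸·69.99) = 1.989×10¹⁰ K⁴.

T ≈ 376 K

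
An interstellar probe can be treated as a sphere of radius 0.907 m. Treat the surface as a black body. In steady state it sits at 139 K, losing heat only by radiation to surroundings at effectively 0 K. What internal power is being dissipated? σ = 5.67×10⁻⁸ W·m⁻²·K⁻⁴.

Steady state: P = εσA T⁴.
A = 4πr² = 10.34 m²; T⁴ = (139)⁴ = 3.733×10⁸ K⁴.
P = 1.0 × 5.67×10⁻⁸ × 10.34 × 3.733×10⁸.

P ≈ 219 W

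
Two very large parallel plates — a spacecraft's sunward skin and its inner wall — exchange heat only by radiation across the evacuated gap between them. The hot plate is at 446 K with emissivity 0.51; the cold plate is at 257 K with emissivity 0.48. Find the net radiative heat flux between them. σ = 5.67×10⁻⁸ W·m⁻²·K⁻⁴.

q ≈ 656 W/m²

For two infinite grey parallel plates, q = σ(T₁⁴ − T₂⁴)/(1/ε₁ + 1/ε₂ − 1).
T₁⁴ − T₂⁴ = 3.957×10¹⁰ − 4.362×10⁹ = 3.521×10¹⁰ K⁴.
1/ε₁ + 1/ε₂ − 1 = 1.961 + 2.083 − 1 = 3.044.
q = 5.67×10⁻⁸ × 3.521×10¹⁰ / 3.044.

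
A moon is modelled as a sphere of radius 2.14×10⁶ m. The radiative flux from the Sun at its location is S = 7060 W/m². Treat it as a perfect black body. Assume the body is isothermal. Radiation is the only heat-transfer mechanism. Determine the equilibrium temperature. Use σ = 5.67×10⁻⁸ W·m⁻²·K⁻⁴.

T ≈ 420 K

At equilibrium, absorbed power = emitted power.
Absorbing cross-section = πr² = 1.439×10¹³ m²; emitting surface = 4πr² = 5.755×10¹³ m² (ratio 4).
S·A_cross = εσ·A_surf·T⁴  ⇒  T⁴ = S/(4σ).
T⁴ = 1.00·7060/(4·5.67×10⁻⁸) = 3.113×10¹⁰ K⁴.
T = (3.113×10¹⁰)^(1/4).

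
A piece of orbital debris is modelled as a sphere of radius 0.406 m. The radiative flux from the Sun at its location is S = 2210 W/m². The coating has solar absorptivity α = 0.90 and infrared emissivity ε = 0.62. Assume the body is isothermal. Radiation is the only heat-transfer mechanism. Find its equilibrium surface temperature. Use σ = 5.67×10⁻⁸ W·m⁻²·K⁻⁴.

T ≈ 345 K

At equilibrium, absorbed power = emitted power.
Absorbing cross-section = πr² = 0.5178 m²; emitting surface = 4πr² = 2.071 m² (ratio 4).
αS·A_cross = εσ·A_surf·T⁴  ⇒  T⁴ = αS/(ε·4σ).
T⁴ = 0.900·2210/(0.62·4·5.67×10⁻⁸) = 1.414×10¹⁰ K⁴.
T = (1.414×10¹⁰)^(1/4).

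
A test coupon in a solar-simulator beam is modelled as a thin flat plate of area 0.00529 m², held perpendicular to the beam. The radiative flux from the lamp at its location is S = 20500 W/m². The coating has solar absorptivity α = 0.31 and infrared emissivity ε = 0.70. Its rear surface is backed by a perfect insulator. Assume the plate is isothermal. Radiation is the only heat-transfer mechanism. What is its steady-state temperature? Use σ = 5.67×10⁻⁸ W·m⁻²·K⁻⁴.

At equilibrium, absorbed power = emitted power.
Absorbing cross-section = A = 0.005290 m²; emitting surface = A = 0.005290 m² (ratio 1).
αS·A_cross = εσ·A_surf·T⁴  ⇒  T⁴ = αS/(ε·1σ).
T⁴ = 0.310·20500/(0.70·1·5.67×10⁻⁸) = 1.601×10¹¹ K⁴.
T = (1.601×10¹¹)^(1/4).

T ≈ 633 K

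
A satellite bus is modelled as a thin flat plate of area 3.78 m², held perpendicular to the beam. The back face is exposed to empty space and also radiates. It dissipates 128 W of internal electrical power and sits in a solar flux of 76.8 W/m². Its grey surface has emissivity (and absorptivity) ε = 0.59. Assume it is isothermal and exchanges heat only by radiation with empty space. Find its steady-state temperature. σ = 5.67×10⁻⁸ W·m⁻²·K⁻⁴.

At steady state, absorbed solar power + internal power = radiated power.
Absorbed: α·S·A_cross = 0.59·76.8·3.780 = 171.3 W (cross-section A).
Total input = 171.3 + 128 = 299.3 W.
Radiated: εσ·A_surf·T⁴ with A_surf = 2A = 7.560 m².
T⁴ = 299.3/(0.59·5.67×10⁻⁸·7.560) = 1.183×10⁹ K⁴.

T ≈ 185 K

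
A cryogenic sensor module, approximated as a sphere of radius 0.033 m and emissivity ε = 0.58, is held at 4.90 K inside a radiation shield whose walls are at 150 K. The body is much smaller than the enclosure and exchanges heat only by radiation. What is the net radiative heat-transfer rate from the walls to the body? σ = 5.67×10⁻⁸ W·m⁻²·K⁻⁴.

P_net ≈ 0.228 W

For a small grey body in a large enclosure: P_net = εσA(T_body⁴ − T_wall⁴).
A = 4πr² = 0.01368 m²; T_body⁴ − T_wall⁴ = 576.5 − 5.062×10⁸ = -5.062×10⁸ K⁴.
|P_net| = 0.58·5.67×10⁻⁸·0.01368·5.062×10⁸.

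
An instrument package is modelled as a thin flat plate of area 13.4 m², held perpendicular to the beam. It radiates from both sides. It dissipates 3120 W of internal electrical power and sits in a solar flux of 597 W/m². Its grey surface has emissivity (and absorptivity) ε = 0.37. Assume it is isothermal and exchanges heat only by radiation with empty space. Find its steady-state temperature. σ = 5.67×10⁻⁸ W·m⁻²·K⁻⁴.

T ≈ 322 K

At steady state, absorbed solar power + internal power = radiated power.
Absorbed: α·S·A_cross = 0.37·597·13.40 = 2960 W (cross-section A).
Total input = 2960 + 3120 = 6080 W.
Radiated: εσ·A_surf·T⁴ with A_surf = 2A = 26.80 m².
T⁴ = 6080/(0.37·5.67×10⁻⁸·26.80) = 1.081×10¹⁰ K⁴.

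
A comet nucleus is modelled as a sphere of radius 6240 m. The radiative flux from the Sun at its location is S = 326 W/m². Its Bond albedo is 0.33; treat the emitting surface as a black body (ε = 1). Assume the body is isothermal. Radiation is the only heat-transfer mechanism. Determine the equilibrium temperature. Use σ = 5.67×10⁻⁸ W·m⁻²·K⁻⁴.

T ≈ 176 K

At equilibrium, absorbed power = emitted power.
Absorbing cross-section = πr² = 1.223×10⁸ m²; emitting surface = 4πr² = 4.893×10⁸ m² (ratio 4).
(1−a)S·A_cross = εσ·A_surf·T⁴  ⇒  T⁴ = (1−a)S/(4σ).
T⁴ = 0.670·326/(4·5.67×10⁻⁸) = 9.631×10⁸ K⁴.
T = (9.631×10⁸)^(1/4).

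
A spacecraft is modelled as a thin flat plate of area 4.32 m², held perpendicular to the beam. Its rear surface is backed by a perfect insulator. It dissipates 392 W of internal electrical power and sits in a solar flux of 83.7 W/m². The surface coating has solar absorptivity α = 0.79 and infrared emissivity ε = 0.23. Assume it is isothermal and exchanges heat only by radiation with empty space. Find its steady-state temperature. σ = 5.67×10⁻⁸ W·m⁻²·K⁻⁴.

T ≈ 331 K

At steady state, absorbed solar power + internal power = radiated power.
Absorbed: α·S·A_cross = 0.79·83.7·4.320 = 285.7 W (cross-section A).
Total input = 285.7 + 392 = 677.7 W.
Radiated: εσ·A_surf·T⁴ with A_surf = A = 4.320 m².
T⁴ = 677.7/(0.23·5.67×10⁻⁸·4.320) = 1.203×10¹⁰ K⁴.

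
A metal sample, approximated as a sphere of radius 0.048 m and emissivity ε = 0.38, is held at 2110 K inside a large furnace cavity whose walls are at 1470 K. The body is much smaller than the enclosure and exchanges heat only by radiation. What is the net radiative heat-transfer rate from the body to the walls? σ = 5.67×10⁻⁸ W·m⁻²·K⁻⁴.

For a small grey body in a large enclosure: P_net = εσA(T_body⁴ − T_wall⁴).
A = 4πr² = 0.02895 m²; T_body⁴ − T_wall⁴ = 1.982×10¹³ − 4.669×10¹² = 1.515×10¹³ K⁴.
|P_net| = 0.38·5.67×10⁻⁸·0.02895·1.515×10¹³.

P_net ≈ 9450 W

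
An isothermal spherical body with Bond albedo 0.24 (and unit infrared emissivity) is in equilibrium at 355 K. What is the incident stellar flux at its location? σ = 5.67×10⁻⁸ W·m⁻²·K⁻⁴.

S ≈ 4740 W/m²

(1−a)S·πr² = σ·4πr²·T⁴ ⇒ S = 4σT⁴/(1−a).
S = 4·5.67×10⁻⁸·1.588×10¹⁰/0.760.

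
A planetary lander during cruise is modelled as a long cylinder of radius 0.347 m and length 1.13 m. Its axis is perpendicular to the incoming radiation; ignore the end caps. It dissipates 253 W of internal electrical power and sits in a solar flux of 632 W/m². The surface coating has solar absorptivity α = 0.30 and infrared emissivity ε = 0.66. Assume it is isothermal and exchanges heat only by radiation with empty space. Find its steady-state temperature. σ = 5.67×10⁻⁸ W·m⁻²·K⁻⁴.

At steady state, absorbed solar power + internal power = radiated power.
Absorbed: α·S·A_cross = 0.30·632·0.7842 = 148.7 W (cross-section 2rL).
Total input = 148.7 + 253 = 401.7 W.
Radiated: εσ·A_surf·T⁴ with A_surf = 2πrL = 2.464 m².
T⁴ = 401.7/(0.66·5.67×10⁻⁸·2.464) = 4.357×10⁹ K⁴.

T ≈ 257 K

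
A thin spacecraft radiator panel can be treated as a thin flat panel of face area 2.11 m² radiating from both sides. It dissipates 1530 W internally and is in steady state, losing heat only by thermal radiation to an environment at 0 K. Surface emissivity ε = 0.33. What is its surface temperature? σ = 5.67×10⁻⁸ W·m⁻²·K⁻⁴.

T ≈ 373 K

Steady state: internal power = radiated power, P = εσA T⁴.
Radiating area A = 2·2.11 = 4.220 m².
T⁴ = P/(εσA) = 1530/(0.33·5.67×10⁻⁸·4.220) = 1.938×10¹⁰ K⁴.
T = (1.938×10¹⁰)^(1/4).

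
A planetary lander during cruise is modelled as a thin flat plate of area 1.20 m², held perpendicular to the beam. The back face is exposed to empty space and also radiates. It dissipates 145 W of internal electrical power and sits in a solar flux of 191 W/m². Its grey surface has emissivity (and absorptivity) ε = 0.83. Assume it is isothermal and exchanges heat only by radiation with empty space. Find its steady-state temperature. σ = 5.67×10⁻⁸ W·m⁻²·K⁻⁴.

At steady state, absorbed solar power + internal power = radiated power.
Absorbed: α·S·A_cross = 0.83·191·1.200 = 190.2 W (cross-section A).
Total input = 190.2 + 145 = 335.2 W.
Radiated: εσ·A_surf·T⁴ with A_surf = 2A = 2.400 m².
T⁴ = 335.2/(0.83·5.67×10⁻⁸·2.400) = 2.968×10⁹ K⁴.

T ≈ 233 K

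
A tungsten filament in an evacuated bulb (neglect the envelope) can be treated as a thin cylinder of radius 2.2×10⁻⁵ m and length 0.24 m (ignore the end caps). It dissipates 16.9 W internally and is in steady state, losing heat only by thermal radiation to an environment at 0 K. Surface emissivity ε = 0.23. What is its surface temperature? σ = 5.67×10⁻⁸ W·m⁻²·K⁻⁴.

T ≈ 2500 K

Steady state: internal power = radiated power, P = εσA T⁴.
Radiating area A = 2πrL = 3.318×10⁻⁵ m².
T⁴ = P/(εσA) = 16.9/(0.23·5.67×10⁻⁸·3.318×10⁻⁵) = 3.906×10¹³ K⁴.
T = (3.906×10¹³)^(1/4).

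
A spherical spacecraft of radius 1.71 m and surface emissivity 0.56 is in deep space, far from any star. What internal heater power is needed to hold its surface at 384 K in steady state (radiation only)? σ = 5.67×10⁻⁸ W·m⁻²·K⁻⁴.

P = εσ·4πr²·T⁴.
4πr² = 36.75 m²; T⁴ = 2.174×10¹⁰ K⁴.
P = 0.56·5.67×10⁻⁸·36.75·2.174×10¹⁰.

P ≈ 25400 W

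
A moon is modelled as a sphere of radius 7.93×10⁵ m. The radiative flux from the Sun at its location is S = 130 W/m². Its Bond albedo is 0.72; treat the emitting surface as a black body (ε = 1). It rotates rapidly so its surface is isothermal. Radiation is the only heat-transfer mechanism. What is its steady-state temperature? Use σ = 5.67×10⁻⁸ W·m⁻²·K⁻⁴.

At equilibrium, absorbed power = emitted power.
Absorbing cross-section = πr² = 1.976×10¹² m²; emitting surface = 4πr² = 7.902×10¹² m² (ratio 4).
(1−a)S·A_cross = εσ·A_surf·T⁴  ⇒  T⁴ = (1−a)S/(4σ).
T⁴ = 0.280·130/(4·5.67×10⁻⁸) = 1.605×10⁸ K⁴.
T = (1.605×10⁸)^(1/4).

T ≈ 113 K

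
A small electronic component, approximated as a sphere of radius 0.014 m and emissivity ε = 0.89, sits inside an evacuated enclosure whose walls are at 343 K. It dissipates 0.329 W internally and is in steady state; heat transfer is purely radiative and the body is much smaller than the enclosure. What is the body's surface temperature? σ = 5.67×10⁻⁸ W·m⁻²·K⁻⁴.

T ≈ 358 K

For a small grey body in a large enclosure, net radiated power = εσA(T⁴ − T_w⁴).
Steady state: P = εσA(T⁴ − T_w⁴) with A = 4πr² = 0.002463 m².
T⁴ = P/(εσA) + T_w⁴ = 0.329/(0.89·5.67×10⁻⁸·0.002463) + (343)⁴
    = 2.647×10⁹ + 1.384×10¹⁰ = 1.649×10¹⁰ K⁴.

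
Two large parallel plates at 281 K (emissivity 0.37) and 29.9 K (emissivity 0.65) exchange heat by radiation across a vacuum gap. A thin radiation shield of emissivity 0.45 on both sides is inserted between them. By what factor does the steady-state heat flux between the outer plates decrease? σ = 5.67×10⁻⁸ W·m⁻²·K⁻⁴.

Without shield: q₀ = σΔ(T⁴)/(1/ε₁+1/ε₂−1) with denominator 3.241.
With shield the two gaps are in series; the resistances add: (1/ε₁+1/ε_s−1)+(1/ε_s+1/ε₂−1) = 3.925+2.761 = 6.686.
Heat-flux ratio q₀/q = 6.686/3.241.

factor ≈ 2.06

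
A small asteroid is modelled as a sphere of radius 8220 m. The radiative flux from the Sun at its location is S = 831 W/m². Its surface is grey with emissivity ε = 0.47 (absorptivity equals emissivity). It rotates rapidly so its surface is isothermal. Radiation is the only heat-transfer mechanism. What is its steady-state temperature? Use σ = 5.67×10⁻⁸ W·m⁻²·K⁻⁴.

At equilibrium, absorbed power = emitted power.
Absorbing cross-section = πr² = 2.123×10⁸ m²; emitting surface = 4πr² = 8.491×10⁸ m² (ratio 4).
εS·A_cross = εσ·A_surf·T⁴  ⇒  T⁴ = S/(4σ)   (ε cancels).
T⁴ = 831/(4·5.67×10⁻⁸) = 3.664×10⁹ K⁴.
T = (3.664×10⁹)^(1/4).

T ≈ 246 K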